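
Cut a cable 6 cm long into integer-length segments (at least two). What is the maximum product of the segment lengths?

9

Define g[k] = max over 1≤i<k of i · max(k−i, g[k−i]); the inner max lets the remainder stay uncut if that's better.
g[2] = 1×max(1,0) = 1×1 = 1
g[3] = max(1×2, 2×1) = 2
g[4] = max(1×3, 2×2, 3×1) = 4
g[5] = max(1×4, 2×3, 3×2, 4×1) = 6
g[6] = max(1×6, 2×4, 3×3, 4×2, 5×1) = 9
One optimal split: 3 + 3; product 3×3 = 9.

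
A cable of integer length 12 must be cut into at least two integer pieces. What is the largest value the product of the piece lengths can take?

81

Define g[k] = max over 1≤i<k of i · max(k−i, g[k−i]); the inner max lets the remainder stay uncut if that's better.
g[2] = 1*max(1,0) = 1*1 = 1
g[3] = 1*max(2,1) = 1*2 = 2
g[4] = 2*max(2,1) = 2*2 = 4
g[5] = 2*max(3,2) = 2*3 = 6
g[6] = 3*max(3,2) = 3*3 = 9
g[7] = 2*max(5,6) = 2*6 = 12
g[8] = 2*max(6,9) = 2*9 = 18
g[9] = 3*max(6,9) = 3*9 = 27
g[10] = 2*max(8,18) = 2*18 = 36
g[11] = 2*max(9,27) = 2*27 = 54
g[12] = 3*max(9,27) = 3*27 = 81
One optimal split: 3 + 3 + 3 + 3; product 3*3*3*3 = 81.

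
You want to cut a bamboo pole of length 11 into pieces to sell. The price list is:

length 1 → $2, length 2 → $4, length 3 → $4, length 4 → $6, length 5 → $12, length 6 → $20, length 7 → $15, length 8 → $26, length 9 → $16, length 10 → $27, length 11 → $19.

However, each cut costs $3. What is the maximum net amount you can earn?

Consider every possible first cut. r[k] is the best of p[i]+r[k−i] over all sellable i≤k, charging 3 whenever i<k.
r[1] = 2
r[2] = 4
r[3] = 4
r[4] = 6
r[5] = 12
r[6] = 20
r[7] = 19  (first piece 1, then r[6]=20)
r[8] = 26
r[9] = 25  (first piece 1, then r[8]=26)
r[10] = 27  (first piece 2, then r[8]=26)
r[11] = 29  (first piece 5, then r[6]=20)
One optimal plan: pieces 6 + 5 (1 cut) → $32 − $3 = $29.

29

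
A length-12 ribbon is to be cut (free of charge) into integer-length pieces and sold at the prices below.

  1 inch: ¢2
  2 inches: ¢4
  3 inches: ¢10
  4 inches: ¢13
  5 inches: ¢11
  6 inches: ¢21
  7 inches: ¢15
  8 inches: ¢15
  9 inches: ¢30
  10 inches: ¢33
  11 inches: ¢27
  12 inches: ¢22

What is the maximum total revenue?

42

Build v[k] bottom-up: v[k] = max over allowed piece i of (p[i] + v[k−i]).
v[1] = 2
v[2] = max(2+2, 4+0) = 4
v[3] = max(2+4, 4+2, 10+0) = 10
v[4] = max(2+10, 4+4, 10+2, 13+0) = 13
v[5] = max(2+13, 4+10, 10+4, 13+2, 11+0) = 15
v[6] = max(2+15, 4+13, 10+10, 13+4, 11+2, 21+0) = 21
v[7] = max(2+21, 4+15, 10+13, …, 21+2, 15+0) = 23
v[8] = max(2+23, 4+21, 10+15, …, 15+2, 15+0) = 26
v[9] = max(2+26, 4+23, 10+21, …, 15+2, 30+0) = 31
v[10] = max(2+31, 4+26, 10+23, …, 30+2, 33+0) = 34
v[11] = max(2+34, 4+31, 10+26, …, 33+2, 27+0) = 36
v[12] = max(2+36, 4+34, 10+31, …, 27+2, 22+0) = 42
One optimal cutting: 6 + 6 → ¢21 + ¢21 = ¢42.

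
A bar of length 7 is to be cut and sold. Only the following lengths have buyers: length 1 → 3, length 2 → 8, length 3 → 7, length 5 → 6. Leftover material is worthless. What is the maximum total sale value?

27

Consider every possible first cut. best[k] is the best of p[i]+best[k−i] over all sellable i≤k.
best[1] = 3
best[2] = max(3+3, 8+0) = 8
best[3] = max(3+8, 8+3, 7+0) = 11
best[4] = max(3+11, 8+8, 7+3) = 16
best[5] = max(3+16, 8+11, 7+8, 6+0) = 19
best[6] = max(3+19, 8+16, 7+11, 6+3) = 24
best[7] = max(3+24, 8+19, 7+16, 6+8) = 27
One optimal cutting: 2 + 2 + 2 + 1 → 27.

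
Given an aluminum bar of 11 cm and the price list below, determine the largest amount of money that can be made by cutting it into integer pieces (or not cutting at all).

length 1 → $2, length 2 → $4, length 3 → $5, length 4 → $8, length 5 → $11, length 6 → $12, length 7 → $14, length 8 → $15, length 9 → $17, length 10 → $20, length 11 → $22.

Build v[k] bottom-up: v[k] = max over allowed piece i of (p[i] + v[k−i]).
v[1] = 2
v[2] = 4  (first piece 1, then v[1]=2)
v[3] = 6  (first piece 1, then v[2]=4)
v[4] = 8  (first piece 1, then v[3]=6)
v[5] = 11
v[6] = 13  (first piece 1, then v[5]=11)
v[7] = 15  (first piece 1, then v[6]=13)
v[8] = 17  (first piece 1, then v[7]=15)
v[9] = 19  (first piece 1, then v[8]=17)
v[10] = 22  (first piece 5, then v[5]=11)
v[11] = 24  (first piece 1, then v[10]=22)
One optimal cutting: 5 + 5 + 1 → $11 + $11 + $2 = $24.

24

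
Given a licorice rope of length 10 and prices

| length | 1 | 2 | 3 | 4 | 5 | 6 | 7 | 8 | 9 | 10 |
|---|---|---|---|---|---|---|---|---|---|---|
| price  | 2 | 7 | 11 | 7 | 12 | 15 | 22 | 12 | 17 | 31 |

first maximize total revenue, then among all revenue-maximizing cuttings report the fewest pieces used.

4

Build r[k] bottom-up: r[k] = max over allowed piece i of (p[i] + r[k−i]).
r[1] = 2
r[2] = max(2+2, 7+0) = 7
r[3] = max(2+7, 7+2, 11+0) = 11
r[4] = max(2+11, 7+7, 11+2, 7+0) = 14
r[5] = max(2+14, 7+11, 11+7, 7+2, 12+0) = 18
r[6] = max(2+18, 7+14, 11+11, 7+7, 12+2, 15+0) = 22
r[7] = max(2+22, 7+18, 11+14, …, 15+2, 22+0) = 25
r[8] = max(2+25, 7+22, 11+18, …, 22+2, 12+0) = 29
r[9] = max(2+29, 7+25, 11+22, …, 12+2, 17+0) = 33
r[10] = max(2+33, 7+29, 11+25, …, 17+2, 31+0) = 36
Maximum revenue is ¢36.
Now minimize piece count subject to staying optimal: for each k, pieces[k] = 1 + min over i with p[i]+r[k−i]=r[k] of pieces[k−i].
pieces[7] = 3
pieces[8] = 3
pieces[9] = 3
pieces[10] = 4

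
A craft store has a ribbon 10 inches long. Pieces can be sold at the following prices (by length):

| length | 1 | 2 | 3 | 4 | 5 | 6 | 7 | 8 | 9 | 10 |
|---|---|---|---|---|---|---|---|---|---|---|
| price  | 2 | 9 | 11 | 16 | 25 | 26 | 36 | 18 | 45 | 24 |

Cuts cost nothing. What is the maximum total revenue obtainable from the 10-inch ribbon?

50

Consider every possible first cut. R[k] is the best of p[i]+R[k−i] over all sellable i≤k.
R[1] = 2
R[2] = max(2+2, 9+0) = 9
R[3] = max(2+9, 9+2, 11+0) = 11
R[4] = max(2+11, 9+9, 11+2, 16+0) = 18
R[5] = max(2+18, 9+11, 11+9, 16+2, 25+0) = 25
R[6] = max(2+25, 9+18, 11+11, 16+9, 25+2, 26+0) = 27
R[7] = max(2+27, 9+25, 11+18, …, 26+2, 36+0) = 36
R[8] = max(2+36, 9+27, 11+25, …, 36+2, 18+0) = 38
R[9] = max(2+38, 9+36, 11+27, …, 18+2, 45+0) = 45
R[10] = max(2+45, 9+38, 11+36, …, 45+2, 24+0) = 50
One optimal cutting: 5 + 5 → ¢25 + ¢25 = ¢50.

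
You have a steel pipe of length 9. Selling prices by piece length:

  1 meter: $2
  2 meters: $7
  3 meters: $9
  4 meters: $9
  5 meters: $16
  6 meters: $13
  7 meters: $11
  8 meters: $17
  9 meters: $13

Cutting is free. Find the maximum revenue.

Let best[k] be the best obtainable value from length k. For each k, try every first piece i and keep the best of price[i] + best[k−i].
best[1] = 2
best[2] = max(2+2, 7+0) = 7
best[3] = max(2+7, 7+2, 9+0) = 9
best[4] = max(2+9, 7+7, 9+2, 9+0) = 14
best[5] = max(2+14, 7+9, 9+7, 9+2, 16+0) = 16
best[6] = max(2+16, 7+14, 9+9, 9+7, 16+2, 13+0) = 21
best[7] = max(2+21, 7+16, 9+14, …, 13+2, 11+0) = 23
best[8] = max(2+23, 7+21, 9+16, …, 11+2, 17+0) = 28
best[9] = max(2+28, 7+23, 9+21, …, 17+2, 13+0) = 30
One optimal cutting: 2 + 2 + 2 + 2 + 1 → $7 + $7 + $7 + $7 + $2 = $30.

30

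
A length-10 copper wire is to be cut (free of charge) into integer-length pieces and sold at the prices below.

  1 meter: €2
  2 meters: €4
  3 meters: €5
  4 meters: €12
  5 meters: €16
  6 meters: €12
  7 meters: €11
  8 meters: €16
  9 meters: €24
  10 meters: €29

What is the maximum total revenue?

32

Let v[k] be the best obtainable value from length k. For each k, try every first piece i and keep the best of price[i] + v[k−i].
v[1] = 2
v[2] = max(2+2, 4+0) = 4
v[3] = max(2+4, 4+2, 5+0) = 6
v[4] = max(2+6, 4+4, 5+2, 12+0) = 12
v[5] = max(2+12, 4+6, 5+4, 12+2, 16+0) = 16
v[6] = max(2+16, 4+12, 5+6, 12+4, 16+2, 12+0) = 18
v[7] = max(2+18, 4+16, 5+12, …, 12+2, 11+0) = 20
v[8] = max(2+20, 4+18, 5+16, …, 11+2, 16+0) = 24
v[9] = max(2+24, 4+20, 5+18, …, 16+2, 24+0) = 28
v[10] = max(2+28, 4+24, 5+20, …, 24+2, 29+0) = 32
One optimal cutting: 5 + 5 → €16 + €16 = €32.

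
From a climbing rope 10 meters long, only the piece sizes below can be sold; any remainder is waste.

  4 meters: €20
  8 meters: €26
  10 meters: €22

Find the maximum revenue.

40

Let f[k] be the best obtainable value from length k. For each k, try every first piece i and keep the best of price[i] + f[k−i].
f[1] = 0
f[2] = 0
f[3] = 0
f[4] = 20
f[5] = 20
f[6] = 20
f[7] = 20
f[8] = max(20+20, 26+0) = 40
f[9] = max(20+20, 26+0) = 40
f[10] = max(20+20, 26+0, 22+0) = 40
One optimal cutting: pieces 4 + 4 with 2 meters of scrap → €40.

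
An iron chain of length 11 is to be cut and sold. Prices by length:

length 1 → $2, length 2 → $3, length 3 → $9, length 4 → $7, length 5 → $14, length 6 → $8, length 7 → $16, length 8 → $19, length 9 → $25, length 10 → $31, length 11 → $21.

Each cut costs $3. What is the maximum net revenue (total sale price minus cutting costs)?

Let r[k] be the best obtainable value from length k. For each k, try every first piece i and keep the best of price[i] + r[k−i] minus the 3 cut fee when i<k.
r[1] = 2
r[2] = max(2+2-3, 3+0) = 3
r[3] = max(2+3-3, 3+2-3, 9+0) = 9
r[4] = max(2+9-3, 3+3-3, 9+2-3, 7+0) = 8
r[5] = max(2+8-3, 3+9-3, 9+3-3, 7+2-3, 14+0) = 14
r[6] = max(2+14-3, 3+8-3, 9+9-3, 7+3-3, 14+2-3, 8+0) = 15
r[7] = max(2+15-3, 3+14-3, 9+8-3, …, 8+2-3, 16+0) = 16
r[8] = max(2+16-3, 3+15-3, 9+14-3, …, 16+2-3, 19+0) = 20
r[9] = max(2+20-3, 3+16-3, 9+15-3, …, 19+2-3, 25+0) = 25
r[10] = max(2+25-3, 3+20-3, 9+16-3, …, 25+2-3, 31+0) = 31
r[11] = max(2+31-3, 3+25-3, 9+20-3, …, 31+2-3, 21+0) = 30
One optimal plan: pieces 10 + 1 (1 cut) → $33 − $3 = $30.

30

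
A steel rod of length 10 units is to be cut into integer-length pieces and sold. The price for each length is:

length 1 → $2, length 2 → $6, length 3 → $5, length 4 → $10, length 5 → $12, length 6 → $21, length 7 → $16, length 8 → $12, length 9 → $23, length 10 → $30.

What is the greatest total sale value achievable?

Let best[k] be the best obtainable value from length k. For each k, try every first piece i and keep the best of price[i] + best[k−i].
best[1] = 2
best[2] = 6
best[3] = 8  (first piece 1, then best[2]=6)
best[4] = 12  (first piece 2, then best[2]=6)
best[5] = 14  (first piece 1, then best[4]=12)
best[6] = 21
best[7] = 23  (first piece 1, then best[6]=21)
best[8] = 27  (first piece 2, then best[6]=21)
best[9] = 29  (first piece 1, then best[8]=27)
best[10] = 33  (first piece 2, then best[8]=27)
One optimal cutting: 6 + 2 + 2 → $21 + $6 + $6 = $33.

33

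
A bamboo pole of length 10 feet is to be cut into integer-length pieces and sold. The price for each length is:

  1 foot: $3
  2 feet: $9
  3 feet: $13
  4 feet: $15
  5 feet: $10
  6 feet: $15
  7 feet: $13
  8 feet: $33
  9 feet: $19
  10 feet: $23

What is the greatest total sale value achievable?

Let v[k] be the best obtainable value from length k. For each k, try every first piece i and keep the best of price[i] + v[k−i].
v[1] = 3
v[2] = max(3+3, 9+0) = 9
v[3] = max(3+9, 9+3, 13+0) = 13
v[4] = max(3+13, 9+9, 13+3, 15+0) = 18
v[5] = max(3+18, 9+13, 13+9, 15+3, 10+0) = 22
v[6] = max(3+22, 9+18, 13+13, 15+9, 10+3, 15+0) = 27
v[7] = max(3+27, 9+22, 13+18, …, 15+3, 13+0) = 31
v[8] = max(3+31, 9+27, 13+22, …, 13+3, 33+0) = 36
v[9] = max(3+36, 9+31, 13+27, …, 33+3, 19+0) = 40
v[10] = max(3+40, 9+36, 13+31, …, 19+3, 23+0) = 45
One optimal cutting: 2 + 2 + 2 + 2 + 2 → $9 + $9 + $9 + $9 + $9 = $45.

45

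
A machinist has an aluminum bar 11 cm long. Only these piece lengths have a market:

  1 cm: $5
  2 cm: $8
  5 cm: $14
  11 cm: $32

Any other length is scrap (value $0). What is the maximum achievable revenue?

55

Consider every possible first cut. r[k] is the best of p[i]+r[k−i] over all sellable i≤k.
r[1] = 5
r[2] = max(5+5, 8+0) = 10
r[3] = max(5+10, 8+5) = 15
r[4] = max(5+15, 8+10) = 20
r[5] = max(5+20, 8+15, 14+0) = 25
r[6] = max(5+25, 8+20, 14+5) = 30
r[7] = max(5+30, 8+25, 14+10) = 35
r[8] = max(5+35, 8+30, 14+15) = 40
r[9] = max(5+40, 8+35, 14+20) = 45
r[10] = max(5+45, 8+40, 14+25) = 50
r[11] = max(5+50, 8+45, 14+30, 32+0) = 55
One optimal cutting: 1 + 1 + 1 + 1 + 1 + 1 + 1 + 1 + 1 + 1 + 1 → $55.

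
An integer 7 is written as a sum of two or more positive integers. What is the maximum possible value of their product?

12

Fill m[k] for k=2..7: at each k try every first piece i and multiply by the better of (k−i) uncut or m[k−i].
Small cases: m[2]=1.
m[3] = max(1·2, 2·1) = 2
m[4] = max(1·3, 2·2, 3·1) = 4
m[5] = max(1·4, 2·3, 3·2, 4·1) = 6
m[6] = max(1·6, 2·4, 3·3, 4·2, 5·1) = 9
m[7] = max(1·9, 2·6, 3·4, 4·3, 5·2, 6·1) = 12
One optimal split: 3 + 2 + 2; product 3·2·2 = 12.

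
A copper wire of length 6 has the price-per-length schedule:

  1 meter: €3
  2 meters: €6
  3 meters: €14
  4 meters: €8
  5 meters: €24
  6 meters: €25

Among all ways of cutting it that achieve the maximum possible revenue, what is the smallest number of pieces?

Build r[k] bottom-up: r[k] = max over allowed piece i of (p[i] + r[k−i]).
r[1] = 3
r[2] = max(3+3, 6+0) = 6
r[3] = max(3+6, 6+3, 14+0) = 14
r[4] = max(3+14, 6+6, 14+3, 8+0) = 17
r[5] = max(3+17, 6+14, 14+6, 8+3, 24+0) = 24
r[6] = max(3+24, 6+17, 14+14, 8+6, 24+3, 25+0) = 28
Maximum revenue is €28.
Now minimize piece count subject to staying optimal: for each k, pieces[k] = 1 + min over i with p[i]+r[k−i]=r[k] of pieces[k−i].
pieces[3] = 1
pieces[4] = 2
pieces[5] = 1
pieces[6] = 2

2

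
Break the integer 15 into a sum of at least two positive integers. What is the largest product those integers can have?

Define f[k] = max over 1≤i<k of i · max(k−i, f[k−i]); the inner max lets the remainder stay uncut if that's better.
f[2] = 1×max(1,0) = 1×1 = 1
f[3] = 1×max(2,1) = 1×2 = 2
f[4] = 2×max(2,1) = 2×2 = 4
f[5] = 2×max(3,2) = 2×3 = 6
f[6] = 3×max(3,2) = 3×3 = 9
f[7] = 2×max(5,6) = 2×6 = 12
f[8] = 2×max(6,9) = 2×9 = 18
f[9] = 3×max(6,9) = 3×9 = 27
f[10] = 2×max(8,18) = 2×18 = 36
f[11] = 2×max(9,27) = 2×27 = 54
f[12] = 3×max(9,27) = 3×27 = 81
f[13] = 2×max(11,54) = 2×54 = 108
f[14] = 2×max(12,81) = 2×81 = 162
f[15] = 3×max(12,81) = 3×81 = 243
One optimal split: 3 + 3 + 3 + 3 + 3; product 3×3×3×3×3 = 243.

243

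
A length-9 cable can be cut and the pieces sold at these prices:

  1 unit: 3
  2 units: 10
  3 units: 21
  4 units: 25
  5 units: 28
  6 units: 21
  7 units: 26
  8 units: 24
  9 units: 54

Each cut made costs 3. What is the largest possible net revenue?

Let net[k] be the best obtainable value from length k. For each k, try every first piece i and keep the best of price[i] + net[k−i] minus the 3 cut fee when i<k.
net[1] = 3
net[2] = max(3+3-3, 10+0) = 10
net[3] = max(3+10-3, 10+3-3, 21+0) = 21
net[4] = max(3+21-3, 10+10-3, 21+3-3, 25+0) = 25
net[5] = max(3+25-3, 10+21-3, 21+10-3, 25+3-3, 28+0) = 28
net[6] = max(3+28-3, 10+25-3, 21+21-3, 25+10-3, 28+3-3, 21+0) = 39
net[7] = max(3+39-3, 10+28-3, 21+25-3, …, 21+3-3, 26+0) = 43
net[8] = max(3+43-3, 10+39-3, 21+28-3, …, 26+3-3, 24+0) = 47
net[9] = max(3+47-3, 10+43-3, 21+39-3, …, 24+3-3, 54+0) = 57
One optimal plan: pieces 3 + 3 + 3 (2 cuts) → 63 − 6 = 57.

57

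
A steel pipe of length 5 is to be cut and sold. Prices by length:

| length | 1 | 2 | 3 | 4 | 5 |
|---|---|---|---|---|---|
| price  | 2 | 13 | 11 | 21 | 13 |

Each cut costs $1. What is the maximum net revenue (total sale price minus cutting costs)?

Build net[k] bottom-up: net[k] = max over allowed piece i of (p[i] + net[k−i]) − 1 per cut.
net[1] = 2
net[2] = max(2+2-1, 13+0) = 13
net[3] = max(2+13-1, 13+2-1, 11+0) = 14
net[4] = max(2+14-1, 13+13-1, 11+2-1, 21+0) = 25
net[5] = max(2+25-1, 13+14-1, 11+13-1, 21+2-1, 13+0) = 26
One optimal plan: pieces 2 + 2 + 1 (2 cuts) → $28 − $2 = $26.

26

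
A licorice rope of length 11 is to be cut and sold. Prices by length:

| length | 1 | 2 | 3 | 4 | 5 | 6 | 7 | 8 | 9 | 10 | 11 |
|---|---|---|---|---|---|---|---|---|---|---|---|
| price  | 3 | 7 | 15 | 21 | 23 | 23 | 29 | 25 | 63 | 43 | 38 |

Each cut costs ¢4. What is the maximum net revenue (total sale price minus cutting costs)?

66

Build v[k] bottom-up: v[k] = max over allowed piece i of (p[i] + v[k−i]) − 4 per cut.
v[1] = 3
v[2] = 7
v[3] = 15
v[4] = 21
v[5] = 23
v[6] = 26  (first piece 3, then v[3]=15)
v[7] = 32  (first piece 3, then v[4]=21)
v[8] = 38  (first piece 4, then v[4]=21)
v[9] = 63
v[10] = 62  (first piece 1, then v[9]=63)
v[11] = 66  (first piece 2, then v[9]=63)
One optimal plan: pieces 9 + 2 (1 cut) → ¢70 − ¢4 = ¢66.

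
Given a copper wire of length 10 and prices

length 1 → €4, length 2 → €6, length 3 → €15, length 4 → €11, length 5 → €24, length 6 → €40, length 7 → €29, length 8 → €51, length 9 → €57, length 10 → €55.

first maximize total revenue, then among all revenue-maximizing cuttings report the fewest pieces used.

2

Build r[k] bottom-up: r[k] = max over allowed piece i of (p[i] + r[k−i]).
r[1] = 4
r[2] = max(4+4, 6+0) = 8
r[3] = max(4+8, 6+4, 15+0) = 15
r[4] = max(4+15, 6+8, 15+4, 11+0) = 19
r[5] = max(4+19, 6+15, 15+8, 11+4, 24+0) = 24
r[6] = max(4+24, 6+19, 15+15, 11+8, 24+4, 40+0) = 40
r[7] = max(4+40, 6+24, 15+19, …, 40+4, 29+0) = 44
r[8] = max(4+44, 6+40, 15+24, …, 29+4, 51+0) = 51
r[9] = max(4+51, 6+44, 15+40, …, 51+4, 57+0) = 57
r[10] = max(4+57, 6+51, 15+44, …, 57+4, 55+0) = 61
Maximum revenue is €61.
Now minimize piece count subject to staying optimal: for each k, pieces[k] = 1 + min over i with p[i]+r[k−i]=r[k] of pieces[k−i].
pieces[7] = 2
pieces[8] = 1
pieces[9] = 1
pieces[10] = 2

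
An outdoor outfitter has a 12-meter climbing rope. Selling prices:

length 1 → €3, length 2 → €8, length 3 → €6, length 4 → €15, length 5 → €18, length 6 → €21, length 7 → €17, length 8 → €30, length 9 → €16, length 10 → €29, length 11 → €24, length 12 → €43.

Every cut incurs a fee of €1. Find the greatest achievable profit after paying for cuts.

44

Consider every possible first cut. v[k] is the best of p[i]+v[k−i] over all sellable i≤k, charging 1 whenever i<k.
v[1] = 3
v[2] = 8
v[3] = 10  (first piece 1, then v[2]=8)
v[4] = 15  (first piece 2, then v[2]=8)
v[5] = 18
v[6] = 22  (first piece 2, then v[4]=15)
v[7] = 25  (first piece 2, then v[5]=18)
v[8] = 30
v[9] = 32  (first piece 1, then v[8]=30)
v[10] = 37  (first piece 2, then v[8]=30)
v[11] = 39  (first piece 1, then v[10]=37)
v[12] = 44  (first piece 2, then v[10]=37)
One optimal plan: pieces 8 + 2 + 2 (2 cuts) → €46 − €2 = €44.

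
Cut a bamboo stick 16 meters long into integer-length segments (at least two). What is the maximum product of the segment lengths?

Define P[k] = max over 1≤i<k of i · max(k−i, P[k−i]); the inner max lets the remainder stay uncut if that's better.
P[2] = 1·max(1,0) = 1·1 = 1
P[3] = 1·max(2,1) = 1·2 = 2
P[4] = 2·max(2,1) = 2·2 = 4
P[5] = 2·max(3,2) = 2·3 = 6
P[6] = 3·max(3,2) = 3·3 = 9
P[7] = 2·max(5,6) = 2·6 = 12
P[8] = 2·max(6,9) = 2·9 = 18
P[9] = 3·max(6,9) = 3·9 = 27
P[10] = 2·max(8,18) = 2·18 = 36
P[11] = 2·max(9,27) = 2·27 = 54
P[12] = 3·max(9,27) = 3·27 = 81
P[13] = 2·max(11,54) = 2·54 = 108
P[14] = 2·max(12,81) = 2·81 = 162
P[15] = 3·max(12,81) = 3·81 = 243
P[16] = 2·max(14,162) = 2·162 = 324
One optimal split: 3 + 3 + 3 + 3 + 2 + 2; product 3·3·3·3·2·2 = 324.

324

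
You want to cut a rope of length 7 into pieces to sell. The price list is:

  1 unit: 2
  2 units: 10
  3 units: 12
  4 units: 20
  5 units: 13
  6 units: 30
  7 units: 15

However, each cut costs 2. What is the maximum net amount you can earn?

30

Consider every possible first cut. net[k] is the best of p[i]+net[k−i] over all sellable i≤k, charging 2 whenever i<k.
net[1] = 2
net[2] = max(2+2-2, 10+0) = 10
net[3] = max(2+10-2, 10+2-2, 12+0) = 12
net[4] = max(2+12-2, 10+10-2, 12+2-2, 20+0) = 20
net[5] = max(2+20-2, 10+12-2, 12+10-2, 20+2-2, 13+0) = 20
net[6] = max(2+20-2, 10+20-2, 12+12-2, 20+10-2, 13+2-2, 30+0) = 30
net[7] = max(2+30-2, 10+20-2, 12+20-2, …, 30+2-2, 15+0) = 30
One optimal plan: pieces 6 + 1 (1 cut) → 32 − 2 = 30.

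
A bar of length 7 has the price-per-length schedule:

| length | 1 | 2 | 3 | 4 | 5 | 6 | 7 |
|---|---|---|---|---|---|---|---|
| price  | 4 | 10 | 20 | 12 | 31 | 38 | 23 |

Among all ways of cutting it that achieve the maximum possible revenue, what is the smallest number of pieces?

Let r[k] be the best obtainable value from length k. For each k, try every first piece i and keep the best of price[i] + r[k−i].
r[1] = 4
r[2] = max(4+4, 10+0) = 10
r[3] = max(4+10, 10+4, 20+0) = 20
r[4] = max(4+20, 10+10, 20+4, 12+0) = 24
r[5] = max(4+24, 10+20, 20+10, 12+4, 31+0) = 31
r[6] = max(4+31, 10+24, 20+20, 12+10, 31+4, 38+0) = 40
r[7] = max(4+40, 10+31, 20+24, …, 38+4, 23+0) = 44
Maximum revenue is $44.
Now minimize piece count subject to staying optimal: for each k, pieces[k] = 1 + min over i with p[i]+r[k−i]=r[k] of pieces[k−i].
pieces[4] = 2
pieces[5] = 1
pieces[6] = 2
pieces[7] = 3

3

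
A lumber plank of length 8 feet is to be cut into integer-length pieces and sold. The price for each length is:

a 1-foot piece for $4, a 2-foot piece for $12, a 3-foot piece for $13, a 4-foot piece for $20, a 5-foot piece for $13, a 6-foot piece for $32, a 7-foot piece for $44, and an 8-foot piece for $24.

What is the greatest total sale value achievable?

48

Let best[k] be the best obtainable value from length k. For each k, try every first piece i and keep the best of price[i] + best[k−i].
best[1] = 4
best[2] = 12
best[3] = 16  (first piece 1, then best[2]=12)
best[4] = 24  (first piece 2, then best[2]=12)
best[5] = 28  (first piece 1, then best[4]=24)
best[6] = 36  (first piece 2, then best[4]=24)
best[7] = 44
best[8] = 48  (first piece 1, then best[7]=44)
One optimal cutting: 7 + 1 → $44 + $4 = $48.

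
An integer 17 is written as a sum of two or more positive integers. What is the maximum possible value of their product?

Fill g[k] for k=2..17: at each k try every first piece i and multiply by the better of (k−i) uncut or g[k−i].
g[2] = 1·max(1,0) = 1·1 = 1
g[3] = 1·max(2,1) = 1·2 = 2
g[4] = 2·max(2,1) = 2·2 = 4
g[5] = 2·max(3,2) = 2·3 = 6
g[6] = 3·max(3,2) = 3·3 = 9
g[7] = 2·max(5,6) = 2·6 = 12
g[8] = 2·max(6,9) = 2·9 = 18
g[9] = 3·max(6,9) = 3·9 = 27
g[10] = 2·max(8,18) = 2·18 = 36
g[11] = 2·max(9,27) = 2·27 = 54
g[12] = 3·max(9,27) = 3·27 = 81
g[13] = 2·max(11,54) = 2·54 = 108
g[14] = 2·max(12,81) = 2·81 = 162
g[15] = 3·max(12,81) = 3·81 = 243
g[16] = 2·max(14,162) = 2·162 = 324
g[17] = 2·max(15,243) = 2·243 = 486
One optimal split: 3 + 3 + 3 + 3 + 3 + 2; product 3·3·3·3·3·2 = 486.

486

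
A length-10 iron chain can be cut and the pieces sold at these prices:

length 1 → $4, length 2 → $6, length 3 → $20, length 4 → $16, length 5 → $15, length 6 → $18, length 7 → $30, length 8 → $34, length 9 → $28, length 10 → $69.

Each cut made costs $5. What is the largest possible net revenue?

Build r[k] bottom-up: r[k] = max over allowed piece i of (p[i] + r[k−i]) − 5 per cut.
r[1] = 4
r[2] = max(4+4-5, 6+0) = 6
r[3] = max(4+6-5, 6+4-5, 20+0) = 20
r[4] = max(4+20-5, 6+6-5, 20+4-5, 16+0) = 19
r[5] = max(4+19-5, 6+20-5, 20+6-5, 16+4-5, 15+0) = 21
r[6] = max(4+21-5, 6+19-5, 20+20-5, 16+6-5, 15+4-5, 18+0) = 35
r[7] = max(4+35-5, 6+21-5, 20+19-5, …, 18+4-5, 30+0) = 34
r[8] = max(4+34-5, 6+35-5, 20+21-5, …, 30+4-5, 34+0) = 36
r[9] = max(4+36-5, 6+34-5, 20+35-5, …, 34+4-5, 28+0) = 50
r[10] = max(4+50-5, 6+36-5, 20+34-5, …, 28+4-5, 69+0) = 69
Best is to make no cuts and sell whole for $69.

69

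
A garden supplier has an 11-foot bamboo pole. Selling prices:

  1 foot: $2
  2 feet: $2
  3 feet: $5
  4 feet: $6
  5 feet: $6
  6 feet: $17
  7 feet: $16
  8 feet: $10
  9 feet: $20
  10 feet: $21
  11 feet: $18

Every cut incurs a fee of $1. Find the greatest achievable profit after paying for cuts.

23

Let v[k] be the best obtainable value from length k. For each k, try every first piece i and keep the best of price[i] + v[k−i] minus the 1 cut fee when i<k.
v[1] = 2
v[2] = 3  (first piece 1, then v[1]=2)
v[3] = 5
v[4] = 6  (first piece 1, then v[3]=5)
v[5] = 7  (first piece 1, then v[4]=6)
v[6] = 17
v[7] = 18  (first piece 1, then v[6]=17)
v[8] = 19  (first piece 1, then v[7]=18)
v[9] = 21  (first piece 3, then v[6]=17)
v[10] = 22  (first piece 1, then v[9]=21)
v[11] = 23  (first piece 1, then v[10]=22)
One optimal plan: pieces 6 + 3 + 1 + 1 (3 cuts) → $26 − $3 = $23.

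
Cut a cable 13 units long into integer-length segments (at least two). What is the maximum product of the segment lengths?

Fill prod[k] for k=2..13: at each k try every first piece i and multiply by the better of (k−i) uncut or prod[k−i].
prod[2] = 1×max(1,0) = 1×1 = 1
prod[3] = 1×max(2,1) = 1×2 = 2
prod[4] = 2×max(2,1) = 2×2 = 4
prod[5] = 2×max(3,2) = 2×3 = 6
prod[6] = 3×max(3,2) = 3×3 = 9
prod[7] = 2×max(5,6) = 2×6 = 12
prod[8] = 2×max(6,9) = 2×9 = 18
prod[9] = 3×max(6,9) = 3×9 = 27
prod[10] = 2×max(8,18) = 2×18 = 36
prod[11] = 2×max(9,27) = 2×27 = 54
prod[12] = 3×max(9,27) = 3×27 = 81
prod[13] = 2×max(11,54) = 2×54 = 108
One optimal split: 3 + 3 + 3 + 2 + 2; product 3×3×3×2×2 = 108.

108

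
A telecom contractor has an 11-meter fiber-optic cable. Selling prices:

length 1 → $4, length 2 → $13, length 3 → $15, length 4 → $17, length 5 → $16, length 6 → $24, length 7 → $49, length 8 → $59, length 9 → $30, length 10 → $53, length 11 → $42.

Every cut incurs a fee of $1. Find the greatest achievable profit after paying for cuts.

Let v[k] be the best obtainable value from length k. For each k, try every first piece i and keep the best of price[i] + v[k−i] minus the 1 cut fee when i<k.
v[1] = 4
v[2] = 13
v[3] = 16  (first piece 1, then v[2]=13)
v[4] = 25  (first piece 2, then v[2]=13)
v[5] = 28  (first piece 1, then v[4]=25)
v[6] = 37  (first piece 2, then v[4]=25)
v[7] = 49
v[8] = 59
v[9] = 62  (first piece 1, then v[8]=59)
v[10] = 71  (first piece 2, then v[8]=59)
v[11] = 74  (first piece 1, then v[10]=71)
One optimal plan: pieces 8 + 2 + 1 (2 cuts) → $76 − $2 = $74.

74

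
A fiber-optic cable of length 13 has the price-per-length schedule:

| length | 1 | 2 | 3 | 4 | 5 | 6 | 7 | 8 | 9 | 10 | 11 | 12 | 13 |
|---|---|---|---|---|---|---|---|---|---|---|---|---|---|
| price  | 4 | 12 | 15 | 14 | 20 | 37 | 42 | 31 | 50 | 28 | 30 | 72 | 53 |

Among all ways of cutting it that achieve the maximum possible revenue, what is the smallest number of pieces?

Let r[k] be the best obtainable value from length k. For each k, try every first piece i and keep the best of price[i] + r[k−i].
r[1] = 4
r[2] = 12
r[3] = 16  (first piece 1, then r[2]=12)
r[4] = 24  (first piece 2, then r[2]=12)
r[5] = 28  (first piece 1, then r[4]=24)
r[6] = 37
r[7] = 42
r[8] = 49  (first piece 2, then r[6]=37)
r[9] = 54  (first piece 2, then r[7]=42)
r[10] = 61  (first piece 2, then r[8]=49)
r[11] = 66  (first piece 2, then r[9]=54)
r[12] = 74  (first piece 6, then r[6]=37)
r[13] = 79  (first piece 6, then r[7]=42)
Maximum revenue is $79.
Now minimize piece count subject to staying optimal: for each k, pieces[k] = 1 + min over i with p[i]+r[k−i]=r[k] of pieces[k−i].
pieces[10] = 3
pieces[11] = 3
pieces[12] = 2
pieces[13] = 2

2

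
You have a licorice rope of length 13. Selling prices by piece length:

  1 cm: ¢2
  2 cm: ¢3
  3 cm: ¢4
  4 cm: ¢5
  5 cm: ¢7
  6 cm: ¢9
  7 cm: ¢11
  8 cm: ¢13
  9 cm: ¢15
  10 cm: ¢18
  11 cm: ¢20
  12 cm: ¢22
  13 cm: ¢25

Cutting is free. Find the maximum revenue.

26

Consider every possible first cut. best[k] is the best of p[i]+best[k−i] over all sellable i≤k.
best[1] = 2
best[2] = max(2+2, 3+0) = 4
best[3] = max(2+4, 3+2, 4+0) = 6
best[4] = max(2+6, 3+4, 4+2, 5+0) = 8
best[5] = max(2+8, 3+6, 4+4, 5+2, 7+0) = 10
best[6] = max(2+10, 3+8, 4+6, 5+4, 7+2, 9+0) = 12
best[7] = max(2+12, 3+10, 4+8, …, 9+2, 11+0) = 14
best[8] = max(2+14, 3+12, 4+10, …, 11+2, 13+0) = 16
best[9] = max(2+16, 3+14, 4+12, …, 13+2, 15+0) = 18
best[10] = max(2+18, 3+16, 4+14, …, 15+2, 18+0) = 20
best[11] = max(2+20, 3+18, 4+16, …, 18+2, 20+0) = 22
best[12] = max(2+22, 3+20, 4+18, …, 20+2, 22+0) = 24
best[13] = max(2+24, 3+22, 4+20, …, 22+2, 25+0) = 26
One optimal cutting: 1 + 1 + 1 + 1 + 1 + 1 + 1 + 1 + 1 + 1 + 1 + 1 + 1 → ¢2 + ¢2 + ¢2 + ¢2 + ¢2 + ¢2 + ¢2 + ¢2 + ¢2 + ¢2 + ¢2 + ¢2 + ¢2 = ¢26.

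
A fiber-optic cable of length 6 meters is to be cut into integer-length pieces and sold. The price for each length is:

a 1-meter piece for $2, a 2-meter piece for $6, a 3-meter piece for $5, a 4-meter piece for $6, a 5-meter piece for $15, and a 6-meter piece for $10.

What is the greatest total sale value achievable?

18

Let best[k] be the best obtainable value from length k. For each k, try every first piece i and keep the best of price[i] + best[k−i].
best[1] = 2
best[2] = max(2+2, 6+0) = 6
best[3] = max(2+6, 6+2, 5+0) = 8
best[4] = max(2+8, 6+6, 5+2, 6+0) = 12
best[5] = max(2+12, 6+8, 5+6, 6+2, 15+0) = 15
best[6] = max(2+15, 6+12, 5+8, 6+6, 15+2, 10+0) = 18
One optimal cutting: 2 + 2 + 2 → $6 + $6 + $6 = $18.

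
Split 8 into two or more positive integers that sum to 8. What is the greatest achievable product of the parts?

18

Define prod[k] = max over 1≤i<k of i · max(k−i, prod[k−i]); the inner max lets the remainder stay uncut if that's better.
prod[2] = 1×max(1,0) = 1×1 = 1
prod[3] = 1×max(2,1) = 1×2 = 2
prod[4] = 2×max(2,1) = 2×2 = 4
prod[5] = 2×max(3,2) = 2×3 = 6
prod[6] = 3×max(3,2) = 3×3 = 9
prod[7] = 2×max(5,6) = 2×6 = 12
prod[8] = 2×max(6,9) = 2×9 = 18
One optimal split: 3 + 3 + 2; product 3×3×2 = 18.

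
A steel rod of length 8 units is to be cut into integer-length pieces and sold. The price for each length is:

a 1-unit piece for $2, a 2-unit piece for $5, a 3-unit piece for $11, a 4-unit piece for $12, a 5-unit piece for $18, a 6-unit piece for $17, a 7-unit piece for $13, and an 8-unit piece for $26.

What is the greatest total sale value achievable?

Build r[k] bottom-up: r[k] = max over allowed piece i of (p[i] + r[k−i]).
r[1] = 2
r[2] = 5
r[3] = 11
r[4] = 13  (first piece 1, then r[3]=11)
r[5] = 18
r[6] = 22  (first piece 3, then r[3]=11)
r[7] = 24  (first piece 1, then r[6]=22)
r[8] = 29  (first piece 3, then r[5]=18)
One optimal cutting: 5 + 3 → $18 + $11 = $29.

29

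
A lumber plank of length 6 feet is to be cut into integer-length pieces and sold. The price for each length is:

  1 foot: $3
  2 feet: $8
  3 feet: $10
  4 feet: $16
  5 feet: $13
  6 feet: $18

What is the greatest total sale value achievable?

24

Consider every possible first cut. r[k] is the best of p[i]+r[k−i] over all sellable i≤k.
r[1] = 3
r[2] = 8
r[3] = 11  (first piece 1, then r[2]=8)
r[4] = 16  (first piece 2, then r[2]=8)
r[5] = 19  (first piece 1, then r[4]=16)
r[6] = 24  (first piece 2, then r[4]=16)
One optimal cutting: 2 + 2 + 2 → $8 + $8 + $8 = $24.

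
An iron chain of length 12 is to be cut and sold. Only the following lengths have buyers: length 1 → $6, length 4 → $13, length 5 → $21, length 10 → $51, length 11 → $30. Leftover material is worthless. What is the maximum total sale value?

Build f[k] bottom-up: f[k] = max over allowed piece i of (p[i] + f[k−i]).
f[1] = 6
f[2] = 12  (first piece 1, then f[1]=6)
f[3] = 18  (first piece 1, then f[2]=12)
f[4] = max(6+18, 13+0) = 24
f[5] = max(6+24, 13+6, 21+0) = 30
f[6] = max(6+30, 13+12, 21+6) = 36
f[7] = max(6+36, 13+18, 21+12) = 42
f[8] = max(6+42, 13+24, 21+18) = 48
f[9] = max(6+48, 13+30, 21+24) = 54
f[10] = max(6+54, 13+36, 21+30, 51+0) = 60
f[11] = max(6+60, 13+42, 21+36, 51+6, 30+0) = 66
f[12] = max(6+66, 13+48, 21+42, 51+12, 30+6) = 72
One optimal cutting: 1 + 1 + 1 + 1 + 1 + 1 + 1 + 1 + 1 + 1 + 1 + 1 → $72.

72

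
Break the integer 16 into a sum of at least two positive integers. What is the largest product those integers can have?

Define prod[k] = max over 1≤i<k of i · max(k−i, prod[k−i]); the inner max lets the remainder stay uncut if that's better.
prod[2] = 1*max(1,0) = 1*1 = 1
prod[3] = 1*max(2,1) = 1*2 = 2
prod[4] = 2*max(2,1) = 2*2 = 4
prod[5] = 2*max(3,2) = 2*3 = 6
prod[6] = 3*max(3,2) = 3*3 = 9
prod[7] = 2*max(5,6) = 2*6 = 12
prod[8] = 2*max(6,9) = 2*9 = 18
prod[9] = 3*max(6,9) = 3*9 = 27
prod[10] = 2*max(8,18) = 2*18 = 36
prod[11] = 2*max(9,27) = 2*27 = 54
prod[12] = 3*max(9,27) = 3*27 = 81
prod[13] = 2*max(11,54) = 2*54 = 108
prod[14] = 2*max(12,81) = 2*81 = 162
prod[15] = 3*max(12,81) = 3*81 = 243
prod[16] = 2*max(14,162) = 2*162 = 324
One optimal split: 3 + 3 + 3 + 3 + 2 + 2; product 3*3*3*3*2*2 = 324.

324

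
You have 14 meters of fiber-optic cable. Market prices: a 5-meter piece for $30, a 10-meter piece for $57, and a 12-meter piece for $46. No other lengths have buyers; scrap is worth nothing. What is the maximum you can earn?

60

Let r[k] be the best obtainable value from length k. For each k, try every first piece i and keep the best of price[i] + r[k−i].
r[1] = 0
r[2] = 0
r[3] = 0
r[4] = 0
r[5] = 30
r[6] = 30
r[7] = 30
r[8] = 30
r[9] = 30
r[10] = max(30+30, 57+0) = 60
r[11] = max(30+30, 57+0) = 60
r[12] = max(30+30, 57+0, 46+0) = 60
r[13] = max(30+30, 57+0, 46+0) = 60
r[14] = max(30+30, 57+0, 46+0) = 60
One optimal cutting: pieces 5 + 5 with 4 meters of scrap → $60.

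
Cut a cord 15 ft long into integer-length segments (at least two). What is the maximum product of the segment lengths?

Let f[k] be the best product for length k (with at least one cut). For each first piece i, the rest contributes max(k−i, f[k−i]).
Small cases: f[2]=1, f[3]=2, f[4]=4, f[5]=6, f[6]=9, f[7]=12, f[8]=18.
f[9] = max(1*18, 2*12, 3*9, …, 7*2, 8*1) = 27
f[10] = max(1*27, 2*18, 3*12, …, 8*2, 9*1) = 36
f[11] = max(1*36, 2*27, 3*18, …, 9*2, 10*1) = 54
f[12] = max(1*54, 2*36, 3*27, …, 10*2, 11*1) = 81
f[13] = max(1*81, 2*54, 3*36, …, 11*2, 12*1) = 108
f[14] = max(1*108, 2*81, 3*54, …, 12*2, 13*1) = 162
f[15] = max(1*162, 2*108, 3*81, …, 13*2, 14*1) = 243
One optimal split: 3 + 3 + 3 + 3 + 3; product 3*3*3*3*3 = 243.

243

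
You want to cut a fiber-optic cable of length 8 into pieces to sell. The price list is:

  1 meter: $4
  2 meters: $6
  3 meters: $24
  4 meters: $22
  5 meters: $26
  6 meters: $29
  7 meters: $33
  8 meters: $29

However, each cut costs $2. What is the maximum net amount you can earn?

50

Consider every possible first cut. r[k] is the best of p[i]+r[k−i] over all sellable i≤k, charging 2 whenever i<k.
r[1] = 4
r[2] = max(4+4-2, 6+0) = 6
r[3] = max(4+6-2, 6+4-2, 24+0) = 24
r[4] = max(4+24-2, 6+6-2, 24+4-2, 22+0) = 26
r[5] = max(4+26-2, 6+24-2, 24+6-2, 22+4-2, 26+0) = 28
r[6] = max(4+28-2, 6+26-2, 24+24-2, 22+6-2, 26+4-2, 29+0) = 46
r[7] = max(4+46-2, 6+28-2, 24+26-2, …, 29+4-2, 33+0) = 48
r[8] = max(4+48-2, 6+46-2, 24+28-2, …, 33+4-2, 29+0) = 50
One optimal plan: pieces 3 + 3 + 1 + 1 (3 cuts) → $56 − $6 = $50.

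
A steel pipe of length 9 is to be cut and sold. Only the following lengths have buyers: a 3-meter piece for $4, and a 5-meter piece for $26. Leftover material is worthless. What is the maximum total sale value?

30

Build r[k] bottom-up: r[k] = max over allowed piece i of (p[i] + r[k−i]).
r[1] = 0
r[2] = 0
r[3] = 4
r[4] = 4
r[5] = max(4+0, 26+0) = 26
r[6] = max(4+4, 26+0) = 26
r[7] = max(4+4, 26+0) = 26
r[8] = max(4+26, 26+4) = 30
r[9] = max(4+26, 26+4) = 30
One optimal cutting: pieces 5 + 3 with 1 meter of scrap → $30.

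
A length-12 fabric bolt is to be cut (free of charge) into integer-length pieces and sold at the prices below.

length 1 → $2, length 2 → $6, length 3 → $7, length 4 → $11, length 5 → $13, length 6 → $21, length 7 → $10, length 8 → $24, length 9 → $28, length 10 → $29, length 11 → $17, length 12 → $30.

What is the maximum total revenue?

Let R[k] be the best obtainable value from length k. For each k, try every first piece i and keep the best of price[i] + R[k−i].
R[1] = 2
R[2] = max(2+2, 6+0) = 6
R[3] = max(2+6, 6+2, 7+0) = 8
R[4] = max(2+8, 6+6, 7+2, 11+0) = 12
R[5] = max(2+12, 6+8, 7+6, 11+2, 13+0) = 14
R[6] = max(2+14, 6+12, 7+8, 11+6, 13+2, 21+0) = 21
R[7] = max(2+21, 6+14, 7+12, …, 21+2, 10+0) = 23
R[8] = max(2+23, 6+21, 7+14, …, 10+2, 24+0) = 27
R[9] = max(2+27, 6+23, 7+21, …, 24+2, 28+0) = 29
R[10] = max(2+29, 6+27, 7+23, …, 28+2, 29+0) = 33
R[11] = max(2+33, 6+29, 7+27, …, 29+2, 17+0) = 35
R[12] = max(2+35, 6+33, 7+29, …, 17+2, 30+0) = 42
One optimal cutting: 6 + 6 → $21 + $21 = $42.

42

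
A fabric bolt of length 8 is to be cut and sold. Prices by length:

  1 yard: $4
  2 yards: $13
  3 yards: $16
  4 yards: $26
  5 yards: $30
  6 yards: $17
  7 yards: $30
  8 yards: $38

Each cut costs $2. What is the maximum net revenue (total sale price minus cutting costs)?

50

Let v[k] be the best obtainable value from length k. For each k, try every first piece i and keep the best of price[i] + v[k−i] minus the 2 cut fee when i<k.
v[1] = 4
v[2] = 13
v[3] = 16
v[4] = 26
v[5] = 30
v[6] = 37  (first piece 2, then v[4]=26)
v[7] = 41  (first piece 2, then v[5]=30)
v[8] = 50  (first piece 4, then v[4]=26)
One optimal plan: pieces 4 + 4 (1 cut) → $52 − $2 = $50.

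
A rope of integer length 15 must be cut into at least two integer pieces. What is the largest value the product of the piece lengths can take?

Define P[k] = max over 1≤i<k of i · max(k−i, P[k−i]); the inner max lets the remainder stay uncut if that's better.
Small cases: P[2]=1, P[3]=2, P[4]=4, P[5]=6, P[6]=9, P[7]=12, P[8]=18.
P[9] = 3*max(6,9) = 3*9 = 27
P[10] = 2*max(8,18) = 2*18 = 36
P[11] = 2*max(9,27) = 2*27 = 54
P[12] = 3*max(9,27) = 3*27 = 81
P[13] = 2*max(11,54) = 2*54 = 108
P[14] = 2*max(12,81) = 2*81 = 162
P[15] = 3*max(12,81) = 3*81 = 243
One optimal split: 3 + 3 + 3 + 3 + 3; product 3*3*3*3*3 = 243.

243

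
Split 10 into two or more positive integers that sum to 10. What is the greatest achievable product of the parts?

36

Define f[k] = max over 1≤i<k of i · max(k−i, f[k−i]); the inner max lets the remainder stay uncut if that's better.
f[2] = 1·max(1,0) = 1·1 = 1
f[3] = max(1·2, 2·1) = 2
f[4] = max(1·3, 2·2, 3·1) = 4
f[5] = max(1·4, 2·3, 3·2, 4·1) = 6
f[6] = max(1·6, 2·4, 3·3, 4·2, 5·1) = 9
f[7] = max(1·9, 2·6, 3·4, 4·3, 5·2, 6·1) = 12
f[8] = max(1·12, 2·9, 3·6, …, 6·2, 7·1) = 18
f[9] = max(1·18, 2·12, 3·9, …, 7·2, 8·1) = 27
f[10] = max(1·27, 2·18, 3·12, …, 8·2, 9·1) = 36
One optimal split: 3 + 3 + 2 + 2; product 3·3·2·2 = 36.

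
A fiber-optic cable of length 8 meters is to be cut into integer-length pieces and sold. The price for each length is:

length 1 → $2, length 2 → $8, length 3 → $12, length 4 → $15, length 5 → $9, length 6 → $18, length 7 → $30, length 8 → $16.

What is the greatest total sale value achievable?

32

Let v[k] be the best obtainable value from length k. For each k, try every first piece i and keep the best of price[i] + v[k−i].
v[1] = 2
v[2] = max(2+2, 8+0) = 8
v[3] = max(2+8, 8+2, 12+0) = 12
v[4] = max(2+12, 8+8, 12+2, 15+0) = 16
v[5] = max(2+16, 8+12, 12+8, 15+2, 9+0) = 20
v[6] = max(2+20, 8+16, 12+12, 15+8, 9+2, 18+0) = 24
v[7] = max(2+24, 8+20, 12+16, …, 18+2, 30+0) = 30
v[8] = max(2+30, 8+24, 12+20, …, 30+2, 16+0) = 32
One optimal cutting: 7 + 1 → $30 + $2 = $32.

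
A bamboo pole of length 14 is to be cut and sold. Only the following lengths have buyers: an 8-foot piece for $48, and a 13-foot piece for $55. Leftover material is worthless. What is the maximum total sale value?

55

Let best[k] be the best obtainable value from length k. For each k, try every first piece i and keep the best of price[i] + best[k−i].
best[1] = 0
best[2] = 0
best[3] = 0
best[4] = 0
best[5] = 0
best[6] = 0
best[7] = 0
best[8] = 48
best[9] = 48
best[10] = 48
best[11] = 48
best[12] = 48
best[13] = 55
best[14] = 55
One optimal cutting: pieces 13 with 1 foot of scrap → $55.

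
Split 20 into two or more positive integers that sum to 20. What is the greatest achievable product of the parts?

Define m[k] = max over 1≤i<k of i · max(k−i, m[k−i]); the inner max lets the remainder stay uncut if that's better.
m[2] = 1×max(1,0) = 1×1 = 1
m[3] = 1×max(2,1) = 1×2 = 2
m[4] = 2×max(2,1) = 2×2 = 4
m[5] = 2×max(3,2) = 2×3 = 6
m[6] = 3×max(3,2) = 3×3 = 9
m[7] = 2×max(5,6) = 2×6 = 12
m[8] = 2×max(6,9) = 2×9 = 18
m[9] = 3×max(6,9) = 3×9 = 27
m[10] = 2×max(8,18) = 2×18 = 36
m[11] = 2×max(9,27) = 2×27 = 54
m[12] = 3×max(9,27) = 3×27 = 81
m[13] = 2×max(11,54) = 2×54 = 108
m[14] = 2×max(12,81) = 2×81 = 162
m[15] = 3×max(12,81) = 3×81 = 243
m[16] = 2×max(14,162) = 2×162 = 324
m[17] = 2×max(15,243) = 2×243 = 486
m[18] = 3×max(15,243) = 3×243 = 729
m[19] = 2×max(17,486) = 2×486 = 972
m[20] = 2×max(18,729) = 2×729 = 1458
One optimal split: 3 + 3 + 3 + 3 + 3 + 3 + 2; product 3×3×3×3×3×3×2 = 1458.

1458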